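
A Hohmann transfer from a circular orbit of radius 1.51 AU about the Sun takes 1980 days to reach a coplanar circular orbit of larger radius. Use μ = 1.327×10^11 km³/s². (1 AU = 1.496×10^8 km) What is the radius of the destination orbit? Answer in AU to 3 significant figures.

r₂ = 8.29 AU

In km: r₁ = 1.51 × 1.496×10^8 = 2.25896×10^8 km.
Transfer time t = 1980 days = 1.71072×10^8 s, and t = π√(a_t³/μ).
So a_t = (μ t²/π²)^(1/3) = (1.327×10^11 × (1.71072×10^8)² / π²)^(1/3) = 7.3278×10^8 km.
Since a_t = (r₁ + r₂)/2, r₂ = 2a_t − r₁ = 2×7.3278×10^8 − 2.25896×10^8 = 1.239664×10^9 km.
In AU: r₂ = 1.239664×10^9 / 1.496×10^8 = 8.29 AU.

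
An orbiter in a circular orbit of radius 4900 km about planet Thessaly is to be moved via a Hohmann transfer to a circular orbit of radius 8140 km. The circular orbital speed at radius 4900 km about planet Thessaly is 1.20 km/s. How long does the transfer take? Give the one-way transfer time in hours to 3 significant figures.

From the circular-orbit relation v² = μ/r at r = 4900 km: μ = v²r = (1.20)² × 4900 = 7056.00 km³/s².
Semi-major axis of the transfer orbit: a_t = (4900 + 8140)/2 = 6520 km.
Transfer time t = π√(a_t³/μ) = π√((6520)³ / 7056.00) = 19690 s.
Converting: 19690 s ÷ 3600 s/hour = 5.47 hours.

t = 5.47 hours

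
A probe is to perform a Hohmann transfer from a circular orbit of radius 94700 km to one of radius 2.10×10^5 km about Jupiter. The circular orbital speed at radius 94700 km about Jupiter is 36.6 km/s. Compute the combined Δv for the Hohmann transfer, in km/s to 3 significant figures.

Δv = 11.6 km/s

From the circular-orbit relation v² = μ/r at r = 94700 km: μ = v²r = (36.6)² × 94700 = 1.26856×10^8 km³/s².
The Hohmann ellipse has a_t = (r₁ + r₂)/2 = 1.5235×10^5 km.
At r₁ the circular-orbit speed is v₁ = √(μ/r₁) = 36.60 km/s.
On the transfer ellipse at r₁, v² = μ(2/r − 1/a) gives v_p = √[μ(2/r₁ − 1/a_t)] = 42.97 km/s.
First burn Δv₁ = |v_p − v₁| = 6.370 km/s.
At r₂, v₂ = √(μ/r₂) = 24.58 km/s.
Transfer-orbit speed at r₂: v_a = √[μ(2/r₂ − 1/a_t)] = 19.38 km/s.
Second burn Δv₂ = |v₂ − v_a| = 5.200 km/s.
Δv = Δv₁ + Δv₂ = 6.370 + 5.200 = 11.57 km/s.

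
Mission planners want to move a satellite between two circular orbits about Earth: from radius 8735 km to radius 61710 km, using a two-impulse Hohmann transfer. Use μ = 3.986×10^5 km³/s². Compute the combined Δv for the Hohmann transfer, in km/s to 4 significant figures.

Transfer-ellipse semi-major axis a_t = (r₁ + r₂)/2 = (8735 + 61710)/2 = 35222.5 km.
At r₁ the circular-orbit speed is v₁ = √(μ/r₁) = 6.755 km/s.
Transfer-orbit speed at r₁ (vis-viva equation): v_p = √[μ(2/r₁ − 1/a_t)] = 8.941 km/s.
First burn Δv₁ = |v_p − v₁| = 2.186 km/s.
At r₂, v₂ = √(μ/r₂) = 2.542 km/s.
Transfer-orbit speed at r₂: v_a = √[μ(2/r₂ − 1/a_t)] = 1.266 km/s.
Second burn Δv₂ = |v₂ − v_a| = 1.276 km/s.
Total Δv = Δv₁ + Δv₂ = 3.462 km/s.

Δv = 3.462 km/s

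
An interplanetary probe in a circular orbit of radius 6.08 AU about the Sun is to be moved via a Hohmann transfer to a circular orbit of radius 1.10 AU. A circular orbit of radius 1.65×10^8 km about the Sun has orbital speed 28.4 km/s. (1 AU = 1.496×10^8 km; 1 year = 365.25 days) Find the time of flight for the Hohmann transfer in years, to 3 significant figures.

From the circular-orbit relation v² = μ/r at r = 1.65×10^8 km: μ = v²r = (28.4)² × 1.65×10^8 = 1.33082×10^11 km³/s².
In km: r₁ = 6.08 × 1.496×10^8 = 9.09568×10^8 km; r₂ = 1.10 × 1.496×10^8 = 1.6456×10^8 km.
The Hohmann ellipse has a_t = (r₁ + r₂)/2 = 5.37064×10^8 km.
Half the transfer-orbit period gives t = π√(a_t³/μ) = 1.072×10^8 s.
Converting: 1.072×10^8 s ÷ 3.15576×10^7 s/year (365.25 × 86400) = 3.40 years.

t = 3.40 years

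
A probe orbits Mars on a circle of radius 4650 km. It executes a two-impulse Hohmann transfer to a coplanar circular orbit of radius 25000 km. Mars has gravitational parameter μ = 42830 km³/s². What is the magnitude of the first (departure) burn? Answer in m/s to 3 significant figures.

Δv₁ = 906 m/s

Transfer-ellipse semi-major axis a_t = (r₁ + r₂)/2 = (4650 + 25000)/2 = 14825 km.
On the circular orbit at r = 4650 km, v_c = √(μ/r) = 3.0349 km/s.
Vis-viva on the transfer ellipse at r = 4650 km gives v_t = √[μ(2/r − 1/a_t)] = 3.9411 km/s.
Δv₁ = |v_t − v_c| = |3.9411 − 3.0349| = 0.9062 km/s.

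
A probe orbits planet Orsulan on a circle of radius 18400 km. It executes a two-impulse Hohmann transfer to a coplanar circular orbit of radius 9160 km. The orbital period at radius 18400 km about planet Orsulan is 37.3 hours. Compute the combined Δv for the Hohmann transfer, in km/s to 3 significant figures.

From Kepler's third law T² = 4π²r³/μ at r = 18400 km, T = 37.3 hours = 37.3 × 3600 s = 1.3428×10^5 s: μ = 4π²r³/T² = 13639.3 km³/s².
Transfer-ellipse semi-major axis a_t = (r₁ + r₂)/2 = (18400 + 9160)/2 = 13780 km.
Circular speed at r₁: v₁ = √(μ/r₁) = √(13639.3/18400) = 0.8610 km/s.
On the transfer ellipse at r₁, vis-viva equation gives v_a = √[μ(2/r₁ − 1/a_t)] = 0.7020 km/s.
First burn Δv₁ = |v_a − v₁| = 0.1590 km/s.
At r₂, v₂ = √(μ/r₂) = 1.2202 km/s.
Transfer-orbit speed at r₂: v_p = √[μ(2/r₂ − 1/a_t)] = 1.4100 km/s.
Second burn Δv₂ = |v₂ − v_p| = 0.1898 km/s.
Total Δv = Δv₁ + Δv₂ = 0.3488 km/s.

Δv = 0.349 km/s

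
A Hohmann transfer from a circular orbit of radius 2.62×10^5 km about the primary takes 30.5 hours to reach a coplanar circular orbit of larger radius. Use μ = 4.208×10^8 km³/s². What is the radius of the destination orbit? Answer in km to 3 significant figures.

r₂ = 1.34×10^6 km

Transfer time t = 30.5 hours = 1.098×10^5 s, and t = π√(a_t³/μ).
So a_t = (μ t²/π²)^(1/3) = (4.208×10^8 × (1.098×10^5)² / π²)^(1/3) = 8.0105×10^5 km.
Since a_t = (r₁ + r₂)/2, r₂ = 2a_t − r₁ = 2×8.0105×10^5 − 2.620×10^5 = 1.3401×10^6 km.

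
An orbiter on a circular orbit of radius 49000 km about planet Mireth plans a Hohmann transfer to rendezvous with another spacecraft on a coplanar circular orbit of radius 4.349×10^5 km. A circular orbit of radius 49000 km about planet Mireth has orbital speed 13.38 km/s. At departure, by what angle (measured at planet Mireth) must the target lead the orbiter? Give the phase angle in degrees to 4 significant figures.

φ = 105.3°

From the circular-orbit relation v² = μ/r at r = 49000 km: μ = v²r = (13.38)² × 49000 = 8.77220×10^6 km³/s².
Transfer-ellipse semi-major axis a_t = (r₁ + r₂)/2 = (49000 + 4.349×10^5)/2 = 2.4195×10^5 km.
Transfer time t = π√(a_t³/μ) = 1.262×10^5 s.
Target angular speed ω₂ = √(μ/r₂³) = 1.033×10^-5 rad/s.
Angle swept by the target during transfer: ω₂·t = 1.3036 rad = 74.69°.
The orbiter traverses 180° on the transfer ellipse, so the target must lead by 180° − 74.69° = 105.3°.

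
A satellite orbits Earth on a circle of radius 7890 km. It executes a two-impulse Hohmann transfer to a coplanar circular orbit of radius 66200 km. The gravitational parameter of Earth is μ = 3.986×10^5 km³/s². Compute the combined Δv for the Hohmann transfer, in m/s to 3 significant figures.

Semi-major axis of the transfer orbit: a_t = (7890 + 66200)/2 = 37045 km.
Circular speed at r₁: v₁ = √(μ/r₁) = √(3.986×10^5/7890) = 7.108 km/s.
On the transfer ellipse at r₁, v² = μ(2/r − 1/a) gives v_p = √[μ(2/r₁ − 1/a_t)] = 9.502 km/s.
First burn Δv₁ = |v_p − v₁| = 2.394 km/s.
At r₂, v₂ = √(μ/r₂) = 2.4538 km/s.
Transfer-orbit speed at r₂: v_a = √[μ(2/r₂ − 1/a_t)] = 1.1324 km/s.
Second burn Δv₂ = |v₂ − v_a| = 1.321 km/s.
Δv = Δv₁ + Δv₂ = 2.394 + 1.321 = 3.715 km/s.

Δv = 3720 m/s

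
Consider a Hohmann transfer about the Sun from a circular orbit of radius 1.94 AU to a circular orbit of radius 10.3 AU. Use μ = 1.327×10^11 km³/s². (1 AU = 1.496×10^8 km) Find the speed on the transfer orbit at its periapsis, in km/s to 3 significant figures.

In km: r₁ = 1.94 × 1.496×10^8 = 2.90224×10^8 km; r₂ = 10.3 × 1.496×10^8 = 1.54088×10^9 km.
Transfer-ellipse semi-major axis a_t = (r₁ + r₂)/2 = (2.90224×10^8 + 1.54088×10^9)/2 = 9.15552×10^8 km.
The periapsis of the transfer ellipse is at r = 2.90224×10^8 km.
From the vis-viva equation, v = √[μ(2/r − 1/a_t)] = 27.74 km/s.

v = 27.7 km/s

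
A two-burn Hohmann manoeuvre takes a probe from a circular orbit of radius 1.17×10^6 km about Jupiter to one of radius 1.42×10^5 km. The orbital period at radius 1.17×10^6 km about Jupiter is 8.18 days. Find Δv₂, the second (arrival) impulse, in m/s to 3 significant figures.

From Kepler's third law T² = 4π²r³/μ at r = 1.17×10^6 km, T = 8.18 days = 8.18 × 86400 s = 7.06752×10^5 s: μ = 4π²r³/T² = 1.26585×10^8 km³/s².
The Hohmann ellipse has a_t = (r₁ + r₂)/2 = 6.560×10^5 km.
Circular speed at r = 1.420×10^5 km: v_c = √(μ/r) = 29.857 km/s.
Transfer-orbit speed at the same r (vis-viva, a = a_t): v_t = √[μ(2/r − 1/a_t)] = 39.874 km/s.
Δv₂ = |v_t − v_c| = |39.874 − 29.857| = 10.02 km/s.

Δv₂ = 10000 m/s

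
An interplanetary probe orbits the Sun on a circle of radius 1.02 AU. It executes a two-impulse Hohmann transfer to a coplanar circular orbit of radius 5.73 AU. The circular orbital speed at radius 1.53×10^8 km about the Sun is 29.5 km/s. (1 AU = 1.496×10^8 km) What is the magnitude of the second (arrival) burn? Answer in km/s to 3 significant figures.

From the circular-orbit relation v² = μ/r at r = 1.53×10^8 km: μ = v²r = (29.5)² × 1.53×10^8 = 1.33148×10^11 km³/s².
In km: r₁ = 1.02 × 1.496×10^8 = 1.52592×10^8 km; r₂ = 5.73 × 1.496×10^8 = 8.57208×10^8 km.
The Hohmann ellipse has a_t = (r₁ + r₂)/2 = 5.049×10^8 km.
Circular speed at r = 8.57208×10^8 km: v_c = √(μ/r) = 12.4631 km/s.
Transfer-orbit speed at the same r (vis-viva, a = a_t): v_t = √[μ(2/r − 1/a_t)] = 6.85153 km/s.
Δv₂ = |v_t − v_c| = |6.85153 − 12.4631| = 5.612 km/s.

Δv₂ = 5.61 km/s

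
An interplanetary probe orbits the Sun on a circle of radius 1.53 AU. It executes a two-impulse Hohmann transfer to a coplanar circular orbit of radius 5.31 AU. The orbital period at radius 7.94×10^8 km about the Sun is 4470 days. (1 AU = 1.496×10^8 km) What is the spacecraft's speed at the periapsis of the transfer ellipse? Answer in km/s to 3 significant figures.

From Kepler's third law T² = 4π²r³/μ at r = 7.94×10^8 km, T = 4470 days = 4470 × 86400 s = 3.86208×10^8 s: μ = 4π²r³/T² = 1.32489×10^11 km³/s².
In km: r₁ = 1.53 × 1.496×10^8 = 2.28888×10^8 km; r₂ = 5.31 × 1.496×10^8 = 7.94376×10^8 km.
Semi-major axis of the transfer orbit: a_t = (2.28888×10^8 + 7.94376×10^8)/2 = 5.11632×10^8 km.
The periapsis of the transfer ellipse is at r = 2.28888×10^8 km.
From the vis-viva equation, v = √[μ(2/r − 1/a_t)] = 29.98 km/s.

v = 30.0 km/s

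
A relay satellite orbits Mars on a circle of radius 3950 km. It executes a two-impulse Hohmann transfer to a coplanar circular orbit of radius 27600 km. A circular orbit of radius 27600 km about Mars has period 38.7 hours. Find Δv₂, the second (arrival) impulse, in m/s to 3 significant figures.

Δv₂ = 622 m/s

From Kepler's third law T² = 4π²r³/μ at r = 27600 km, T = 38.7 hours = 38.7 × 3600 s = 1.3932×10^5 s: μ = 4π²r³/T² = 42762.2 km³/s².
Semi-major axis of the transfer orbit: a_t = (3950 + 27600)/2 = 15775 km.
On the circular orbit at r = 27600 km, v_c = √(μ/r) = 1.24473 km/s.
Transfer-orbit speed at the same r (vis-viva, a = a_t): v_t = √[μ(2/r − 1/a_t)] = 0.622858 km/s.
Δv₂ = |v_t − v_c| = |0.622858 − 1.24473| = 0.6219 km/s.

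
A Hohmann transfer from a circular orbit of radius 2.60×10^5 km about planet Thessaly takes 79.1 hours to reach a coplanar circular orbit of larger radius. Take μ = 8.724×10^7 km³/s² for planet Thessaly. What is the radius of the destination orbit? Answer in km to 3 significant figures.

Transfer time t = 79.1 hours = 2.8476×10^5 s, and t = π√(a_t³/μ).
So a_t = (μ t²/π²)^(1/3) = (8.724×10^7 × (2.8476×10^5)² / π²)^(1/3) = 8.9493×10^5 km.
Since a_t = (r₁ + r₂)/2, r₂ = 2a_t − r₁ = 2×8.9493×10^5 − 2.600×10^5 = 1.52986×10^6 km.

r₂ = 1.53×10^6 km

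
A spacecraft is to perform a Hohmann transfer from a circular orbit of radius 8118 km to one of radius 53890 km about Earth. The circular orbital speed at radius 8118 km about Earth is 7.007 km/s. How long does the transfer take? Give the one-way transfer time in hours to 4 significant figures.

From the circular-orbit relation v² = μ/r at r = 8118 km: μ = v²r = (7.007)² × 8118 = 3.98578×10^5 km³/s².
Transfer-ellipse semi-major axis a_t = (r₁ + r₂)/2 = (8118 + 53890)/2 = 31004 km.
By Kepler's third law the transfer-orbit period is T = 2π√(a_t³/μ), so t = T/2 = 27166 s.
Converting: 27166 s ÷ 3600 s/hour = 7.546 hours.

t = 7.546 hours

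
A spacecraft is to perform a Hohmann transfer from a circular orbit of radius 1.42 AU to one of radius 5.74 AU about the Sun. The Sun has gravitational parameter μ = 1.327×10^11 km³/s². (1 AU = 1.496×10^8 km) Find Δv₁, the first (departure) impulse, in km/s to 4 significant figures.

Δv₁ = 6.654 km/s

In km: r₁ = 1.42 × 1.496×10^8 = 2.12432×10^8 km; r₂ = 5.74 × 1.496×10^8 = 8.58704×10^8 km.
Transfer-ellipse semi-major axis a_t = (r₁ + r₂)/2 = (2.12432×10^8 + 8.58704×10^8)/2 = 5.35568×10^8 km.
On the circular orbit at r = 2.12432×10^8 km, v_c = √(μ/r) = 24.9934 km/s.
Transfer-orbit speed at the same r (vis-viva, a = a_t): v_t = √[μ(2/r − 1/a_t)] = 31.6475 km/s.
Δv₁ = |v_t − v_c| = |31.6475 − 24.9934| = 6.654 km/s.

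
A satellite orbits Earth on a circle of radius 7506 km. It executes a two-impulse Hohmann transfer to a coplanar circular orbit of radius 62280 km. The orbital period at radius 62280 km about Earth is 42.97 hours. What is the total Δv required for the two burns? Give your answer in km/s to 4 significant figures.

Δv = 3.805 km/s

From Kepler's third law T² = 4π²r³/μ at r = 62280 km, T = 42.97 hours = 42.97 × 3600 s = 1.54692×10^5 s: μ = 4π²r³/T² = 3.98538×10^5 km³/s².
Transfer-ellipse semi-major axis a_t = (r₁ + r₂)/2 = (7506 + 62280)/2 = 34893 km.
At r₁ the circular-orbit speed is v₁ = √(μ/r₁) = 7.2867 km/s.
Transfer-orbit speed at r₁ (v² = μ(2/r − 1/a)): v_p = √[μ(2/r₁ − 1/a_t)] = 9.7350 km/s.
First burn Δv₁ = |v_p − v₁| = 2.4483 km/s.
At r₂, v₂ = √(μ/r₂) = 2.5297 km/s.
Transfer-orbit speed at r₂: v_a = √[μ(2/r₂ − 1/a_t)] = 1.1733 km/s.
Second burn Δv₂ = |v₂ − v_a| = 1.3564 km/s.
Δv = Δv₁ + Δv₂ = 2.4483 + 1.3564 = 3.805 km/s.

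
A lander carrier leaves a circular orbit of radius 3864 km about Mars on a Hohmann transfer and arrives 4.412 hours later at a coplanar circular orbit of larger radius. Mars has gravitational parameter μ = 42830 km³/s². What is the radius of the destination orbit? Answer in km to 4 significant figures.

Transfer time t = 4.412 hours = 15883.2 s, and t = π√(a_t³/μ).
So a_t = (μ t²/π²)^(1/3) = (42830 × (15883.2)² / π²)^(1/3) = 10306 km.
Since a_t = (r₁ + r₂)/2, r₂ = 2a_t − r₁ = 2×10306 − 3864 = 16748 km.

r₂ = 16750 km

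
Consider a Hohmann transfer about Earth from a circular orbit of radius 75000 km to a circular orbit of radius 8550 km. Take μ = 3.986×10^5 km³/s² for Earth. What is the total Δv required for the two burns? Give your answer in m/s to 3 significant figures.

The Hohmann ellipse has a_t = (r₁ + r₂)/2 = 41775 km.
At r₁ the circular-orbit speed is v₁ = √(μ/r₁) = 2.305 km/s.
Transfer-orbit speed at r₁ (vis-viva equation): v_a = √[μ(2/r₁ − 1/a_t)] = 1.043 km/s.
First burn Δv₁ = |v_a − v₁| = 1.262 km/s.
Circular speed at r₂: v₂ = √(μ/r₂) = 6.828 km/s.
Transfer-orbit speed at r₂: v_p = √[μ(2/r₂ − 1/a_t)] = 9.149 km/s.
Second burn Δv₂ = |v₂ − v_p| = 2.321 km/s.
Total Δv = Δv₁ + Δv₂ = 3.583 km/s.

Δv = 3580 m/s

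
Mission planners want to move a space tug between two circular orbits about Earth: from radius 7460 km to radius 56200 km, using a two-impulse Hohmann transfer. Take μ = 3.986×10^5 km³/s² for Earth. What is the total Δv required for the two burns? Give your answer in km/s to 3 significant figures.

Transfer-ellipse semi-major axis a_t = (r₁ + r₂)/2 = (7460 + 56200)/2 = 31830 km.
Circular speed at r₁: v₁ = √(μ/r₁) = √(3.986×10^5/7460) = 7.310 km/s.
On the transfer ellipse at r₁, v² = μ(2/r − 1/a) gives v_p = √[μ(2/r₁ − 1/a_t)] = 9.713 km/s.
First burn Δv₁ = |v_p − v₁| = 2.403 km/s.
At r₂, v₂ = √(μ/r₂) = 2.663 km/s.
Transfer-orbit speed at r₂: v_a = √[μ(2/r₂ − 1/a_t)] = 1.289 km/s.
Second burn Δv₂ = |v₂ − v_a| = 1.374 km/s.
Δv = Δv₁ + Δv₂ = 2.403 + 1.374 = 3.777 km/s.

Δv = 3.78 km/s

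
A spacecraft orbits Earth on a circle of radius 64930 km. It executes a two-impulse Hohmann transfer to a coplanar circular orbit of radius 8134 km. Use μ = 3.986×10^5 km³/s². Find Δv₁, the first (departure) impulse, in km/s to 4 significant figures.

Transfer-ellipse semi-major axis a_t = (r₁ + r₂)/2 = (64930 + 8134)/2 = 36532 km.
Circular speed at r = 64930 km: v_c = √(μ/r) = 2.478 km/s.
Transfer-orbit speed at the same r (vis-viva, a = a_t): v_t = √[μ(2/r − 1/a_t)] = 1.169 km/s.
Δv₁ = |v_t − v_c| = |1.169 − 2.478| = 1.309 km/s.

Δv₁ = 1.309 km/s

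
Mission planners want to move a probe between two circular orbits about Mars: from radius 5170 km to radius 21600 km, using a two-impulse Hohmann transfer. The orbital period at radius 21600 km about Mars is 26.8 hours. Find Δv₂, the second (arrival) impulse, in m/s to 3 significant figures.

Δv₂ = 532 m/s

From Kepler's third law T² = 4π²r³/μ at r = 21600 km, T = 26.8 hours = 26.8 × 3600 s = 96480 s: μ = 4π²r³/T² = 42741.2 km³/s².
Transfer-ellipse semi-major axis a_t = (r₁ + r₂)/2 = (5170 + 21600)/2 = 13385 km.
On the circular orbit at r = 21600 km, v_c = √(μ/r) = 1.40668 km/s.
Vis-viva on the transfer ellipse at r = 21600 km gives v_t = √[μ(2/r − 1/a_t)] = 0.874243 km/s.
Δv₂ = |v_t − v_c| = |0.874243 − 1.40668| = 0.5324 km/s.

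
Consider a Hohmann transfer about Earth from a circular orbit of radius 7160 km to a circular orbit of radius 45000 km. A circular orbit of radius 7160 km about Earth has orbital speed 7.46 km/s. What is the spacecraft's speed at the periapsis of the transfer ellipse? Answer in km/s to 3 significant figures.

From the circular-orbit relation v² = μ/r at r = 7160 km: μ = v²r = (7.46)² × 7160 = 3.98465×10^5 km³/s².
Semi-major axis of the transfer orbit: a_t = (7160 + 45000)/2 = 26080 km.
At periapsis, r = 7160 km.
Applying v² = μ(2/r − 1/a_t): v = 9.799 km/s.

v = 9.80 km/s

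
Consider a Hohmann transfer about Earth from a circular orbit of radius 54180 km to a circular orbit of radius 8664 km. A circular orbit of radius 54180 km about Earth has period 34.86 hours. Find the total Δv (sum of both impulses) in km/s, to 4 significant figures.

Δv = 3.412 km/s

From Kepler's third law T² = 4π²r³/μ at r = 54180 km, T = 34.86 hours = 34.86 × 3600 s = 1.25496×10^5 s: μ = 4π²r³/T² = 3.98673×10^5 km³/s².
Transfer-ellipse semi-major axis a_t = (r₁ + r₂)/2 = (54180 + 8664)/2 = 31422 km.
Circular speed at r₁: v₁ = √(μ/r₁) = √(3.98673×10^5/54180) = 2.7126 km/s.
On the transfer ellipse at r₁, vis-viva equation gives v_a = √[μ(2/r₁ − 1/a_t)] = 1.4244 km/s.
First burn Δv₁ = |v_a − v₁| = 1.288 km/s.
Circular speed at r₂: v₂ = √(μ/r₂) = 6.783 km/s.
Transfer-orbit speed at r₂: v_p = √[μ(2/r₂ − 1/a_t)] = 8.907 km/s.
Second burn Δv₂ = |v₂ − v_p| = 2.124 km/s.
Total Δv = Δv₁ + Δv₂ = 3.412 km/s.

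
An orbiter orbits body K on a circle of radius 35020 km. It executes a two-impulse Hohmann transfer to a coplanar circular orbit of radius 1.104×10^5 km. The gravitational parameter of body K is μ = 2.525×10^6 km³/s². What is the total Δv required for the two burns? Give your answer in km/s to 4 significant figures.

Δv = 3.435 km/s

Transfer-ellipse semi-major axis a_t = (r₁ + r₂)/2 = (35020 + 1.104×10^5)/2 = 72710 km.
Circular speed at r₁: v₁ = √(μ/r₁) = √(2.525×10^6/35020) = 8.4913 km/s.
Transfer-orbit speed at r₁ (vis-viva): v_p = √[μ(2/r₁ − 1/a_t)] = 10.463 km/s.
First burn Δv₁ = |v_p − v₁| = 1.972 km/s.
At r₂, v₂ = √(μ/r₂) = 4.782 km/s.
Transfer-orbit speed at r₂: v_a = √[μ(2/r₂ − 1/a_t)] = 3.319 km/s.
Second burn Δv₂ = |v₂ − v_a| = 1.463 km/s.
Total Δv = Δv₁ + Δv₂ = 3.435 km/s.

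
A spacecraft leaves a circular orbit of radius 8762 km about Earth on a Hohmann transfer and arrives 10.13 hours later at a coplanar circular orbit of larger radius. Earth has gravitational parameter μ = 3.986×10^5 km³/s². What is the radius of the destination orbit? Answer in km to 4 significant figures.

r₂ = 66700 km

Transfer time t = 10.13 hours = 36468 s, and t = π√(a_t³/μ).
So a_t = (μ t²/π²)^(1/3) = (3.986×10^5 × (36468)² / π²)^(1/3) = 37730 km.
Since a_t = (r₁ + r₂)/2, r₂ = 2a_t − r₁ = 2×37730 − 8762 = 66698 km.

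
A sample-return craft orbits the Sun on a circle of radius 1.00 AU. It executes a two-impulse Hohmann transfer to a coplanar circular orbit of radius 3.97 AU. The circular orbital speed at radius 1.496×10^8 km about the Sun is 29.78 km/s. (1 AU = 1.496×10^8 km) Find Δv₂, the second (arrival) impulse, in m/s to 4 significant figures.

From the circular-orbit relation v² = μ/r at r = 1.496×10^8 km: μ = v²r = (29.78)² × 1.496×10^8 = 1.32673×10^11 km³/s².
In km: r₁ = 1.00 × 1.496×10^8 = 1.496×10^8 km; r₂ = 3.97 × 1.496×10^8 = 5.93912×10^8 km.
Semi-major axis of the transfer orbit: a_t = (1.496×10^8 + 5.93912×10^8)/2 = 3.71756×10^8 km.
On the circular orbit at r = 5.93912×10^8 km, v_c = √(μ/r) = 14.946 km/s.
Vis-viva on the transfer ellipse at r = 5.93912×10^8 km gives v_t = √[μ(2/r − 1/a_t)] = 9.4813 km/s.
Δv₂ = |v_t − v_c| = |9.4813 − 14.946| = 5.465 km/s.

Δv₂ = 5465 m/s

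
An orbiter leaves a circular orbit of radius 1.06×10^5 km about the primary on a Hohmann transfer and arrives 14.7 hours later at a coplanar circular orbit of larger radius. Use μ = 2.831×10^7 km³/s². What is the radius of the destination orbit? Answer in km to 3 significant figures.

r₂ = 2.95×10^5 km

Transfer time t = 14.7 hours = 52920 s, and t = π√(a_t³/μ).
So a_t = (μ t²/π²)^(1/3) = (2.831×10^7 × (52920)² / π²)^(1/3) = 2.0027×10^5 km.
Since a_t = (r₁ + r₂)/2, r₂ = 2a_t − r₁ = 2×2.0027×10^5 − 1.060×10^5 = 2.9454×10^5 km.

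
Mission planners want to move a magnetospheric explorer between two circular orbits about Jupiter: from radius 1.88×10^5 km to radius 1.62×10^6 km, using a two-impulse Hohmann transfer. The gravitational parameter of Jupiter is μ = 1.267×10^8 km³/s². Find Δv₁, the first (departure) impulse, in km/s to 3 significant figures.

The Hohmann ellipse has a_t = (r₁ + r₂)/2 = 9.040×10^5 km.
On the circular orbit at r = 1.880×10^5 km, v_c = √(μ/r) = 25.960 km/s.
Transfer-orbit speed at the same r (vis-viva, a = a_t): v_t = √[μ(2/r − 1/a_t)] = 34.752 km/s.
Δv₁ = |v_t − v_c| = |34.752 − 25.960| = 8.792 km/s.

Δv₁ = 8.79 km/s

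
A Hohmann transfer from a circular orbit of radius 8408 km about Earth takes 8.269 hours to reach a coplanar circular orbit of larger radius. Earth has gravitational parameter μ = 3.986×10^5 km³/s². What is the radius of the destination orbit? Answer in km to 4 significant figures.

Transfer time t = 8.269 hours = 29768.4 s, and t = π√(a_t³/μ).
So a_t = (μ t²/π²)^(1/3) = (3.986×10^5 × (29768.4)² / π²)^(1/3) = 32955 km.
Since a_t = (r₁ + r₂)/2, r₂ = 2a_t − r₁ = 2×32955 − 8408 = 57502 km.

r₂ = 57500 km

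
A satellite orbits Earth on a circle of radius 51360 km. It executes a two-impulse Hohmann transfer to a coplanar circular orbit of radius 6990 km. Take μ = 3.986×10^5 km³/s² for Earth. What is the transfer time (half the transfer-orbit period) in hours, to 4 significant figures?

t = 6.888 hours

Semi-major axis of the transfer orbit: a_t = (51360 + 6990)/2 = 29175 km.
By Kepler's third law the transfer-orbit period is T = 2π√(a_t³/μ), so t = T/2 = 24797 s.
Converting: 24797 s ÷ 3600 s/hour = 6.888 hours.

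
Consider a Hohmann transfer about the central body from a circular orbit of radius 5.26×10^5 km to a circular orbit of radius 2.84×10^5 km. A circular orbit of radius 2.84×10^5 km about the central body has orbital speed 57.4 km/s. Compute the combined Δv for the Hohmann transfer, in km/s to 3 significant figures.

From the circular-orbit relation v² = μ/r at r = 2.84×10^5 km: μ = v²r = (57.4)² × 2.84×10^5 = 9.35712×10^8 km³/s².
The Hohmann ellipse has a_t = (r₁ + r₂)/2 = 4.050×10^5 km.
At r₁ the circular-orbit speed is v₁ = √(μ/r₁) = 42.177 km/s.
On the transfer ellipse at r₁, vis-viva gives v_a = √[μ(2/r₁ − 1/a_t)] = 35.319 km/s.
First burn Δv₁ = |v_a − v₁| = 6.858 km/s.
Circular speed at r₂: v₂ = √(μ/r₂) = 57.400 km/s.
Transfer-orbit speed at r₂: v_p = √[μ(2/r₂ − 1/a_t)] = 65.415 km/s.
Second burn Δv₂ = |v₂ − v_p| = 8.015 km/s.
Total Δv = Δv₁ + Δv₂ = 14.87 km/s.

Δv = 14.9 km/s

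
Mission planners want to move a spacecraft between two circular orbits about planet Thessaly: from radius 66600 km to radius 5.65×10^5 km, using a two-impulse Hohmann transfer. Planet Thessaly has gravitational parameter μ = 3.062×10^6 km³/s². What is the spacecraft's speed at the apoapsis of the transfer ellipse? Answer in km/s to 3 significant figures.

The Hohmann ellipse has a_t = (r₁ + r₂)/2 = 3.158×10^5 km.
The apoapsis of the transfer ellipse is at r = 5.650×10^5 km.
Applying v² = μ(2/r − 1/a_t): v = 1.069 km/s.

v = 1.07 km/s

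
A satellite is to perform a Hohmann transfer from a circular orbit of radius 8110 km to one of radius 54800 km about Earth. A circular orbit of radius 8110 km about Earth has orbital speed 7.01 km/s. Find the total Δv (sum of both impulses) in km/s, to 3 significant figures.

Δv = 3.57 km/s

From the circular-orbit relation v² = μ/r at r = 8110 km: μ = v²r = (7.01)² × 8110 = 3.98526×10^5 km³/s².
Transfer-ellipse semi-major axis a_t = (r₁ + r₂)/2 = (8110 + 54800)/2 = 31455 km.
At r₁ the circular-orbit speed is v₁ = √(μ/r₁) = 7.010 km/s.
On the transfer ellipse at r₁, v² = μ(2/r − 1/a) gives v_p = √[μ(2/r₁ − 1/a_t)] = 9.253 km/s.
First burn Δv₁ = |v_p − v₁| = 2.243 km/s.
At r₂, v₂ = √(μ/r₂) = 2.6967 km/s.
Transfer-orbit speed at r₂: v_a = √[μ(2/r₂ − 1/a_t)] = 1.3693 km/s.
Second burn Δv₂ = |v₂ − v_a| = 1.327 km/s.
Δv = Δv₁ + Δv₂ = 2.243 + 1.327 = 3.570 km/s.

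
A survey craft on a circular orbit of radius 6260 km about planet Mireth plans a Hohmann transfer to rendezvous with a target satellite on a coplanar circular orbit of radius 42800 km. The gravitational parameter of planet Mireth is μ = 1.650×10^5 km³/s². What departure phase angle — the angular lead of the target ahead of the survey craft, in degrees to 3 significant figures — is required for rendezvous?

Transfer-ellipse semi-major axis a_t = (r₁ + r₂)/2 = (6260 + 42800)/2 = 24530 km.
Transfer time t = π√(a_t³/μ) = 29710 s.
Target angular speed ω₂ = √(μ/r₂³) = 4.588×10^-5 rad/s.
Angle swept by the target during transfer: ω₂·t = 1.3631 rad = 78.10°.
Arrival is 180° from departure on the ellipse, so φ = 180° − 78.10° = 102°.

φ = 102°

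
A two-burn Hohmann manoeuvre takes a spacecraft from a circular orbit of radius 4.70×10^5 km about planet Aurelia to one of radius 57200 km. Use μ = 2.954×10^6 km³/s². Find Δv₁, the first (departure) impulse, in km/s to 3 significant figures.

Semi-major axis of the transfer orbit: a_t = (4.700×10^5 + 57200)/2 = 2.636×10^5 km.
Circular speed at r = 4.700×10^5 km: v_c = √(μ/r) = 2.507 km/s.
Vis-viva on the transfer ellipse at r = 4.700×10^5 km gives v_t = √[μ(2/r − 1/a_t)] = 1.168 km/s.
Δv₁ = |v_t − v_c| = |1.168 − 2.507| = 1.339 km/s.

Δv₁ = 1.34 km/s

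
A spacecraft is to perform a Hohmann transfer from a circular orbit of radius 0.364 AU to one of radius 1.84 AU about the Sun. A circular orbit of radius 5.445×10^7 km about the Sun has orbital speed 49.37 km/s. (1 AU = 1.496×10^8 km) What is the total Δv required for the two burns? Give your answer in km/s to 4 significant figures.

Δv = 23.76 km/s

From the circular-orbit relation v² = μ/r at r = 5.445×10^7 km: μ = v²r = (49.37)² × 5.445×10^7 = 1.32716×10^11 km³/s².
In km: r₁ = 0.364 × 1.496×10^8 = 5.44544×10^7 km; r₂ = 1.84 × 1.496×10^8 = 2.75264×10^8 km.
Transfer-ellipse semi-major axis a_t = (r₁ + r₂)/2 = (5.44544×10^7 + 2.75264×10^8)/2 = 1.648592×10^8 km.
At r₁ the circular-orbit speed is v₁ = √(μ/r₁) = 49.37 km/s.
Transfer-orbit speed at r₁ (vis-viva equation): v_p = √[μ(2/r₁ − 1/a_t)] = 63.79 km/s.
First burn Δv₁ = |v_p − v₁| = 14.42 km/s.
Circular speed at r₂: v₂ = √(μ/r₂) = 21.958 km/s.
Transfer-orbit speed at r₂: v_a = √[μ(2/r₂ − 1/a_t)] = 12.620 km/s.
Second burn Δv₂ = |v₂ − v_a| = 9.338 km/s.
Δv = Δv₁ + Δv₂ = 14.42 + 9.338 = 23.76 km/s.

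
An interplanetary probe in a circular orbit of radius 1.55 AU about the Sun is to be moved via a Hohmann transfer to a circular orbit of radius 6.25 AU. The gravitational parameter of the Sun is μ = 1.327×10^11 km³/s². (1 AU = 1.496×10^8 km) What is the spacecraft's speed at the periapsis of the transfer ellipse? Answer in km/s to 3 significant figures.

In km: r₁ = 1.55 × 1.496×10^8 = 2.3188×10^8 km; r₂ = 6.25 × 1.496×10^8 = 9.350×10^8 km.
The Hohmann ellipse has a_t = (r₁ + r₂)/2 = 5.8344×10^8 km.
The periapsis of the transfer ellipse is at r = 2.3188×10^8 km.
Vis-viva: v = √[μ(2/r − 1/a_t)] = √[1.327×10^11 × (2/2.3188×10^8 − 1/5.8344×10^8)] = 30.28 km/s.

v = 30.3 km/s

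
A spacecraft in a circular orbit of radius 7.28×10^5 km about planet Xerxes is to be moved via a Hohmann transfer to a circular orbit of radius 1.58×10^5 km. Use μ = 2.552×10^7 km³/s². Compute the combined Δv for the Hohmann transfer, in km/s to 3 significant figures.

Δv = 5.97 km/s

The Hohmann ellipse has a_t = (r₁ + r₂)/2 = 4.430×10^5 km.
Circular speed at r₁: v₁ = √(μ/r₁) = √(2.552×10^7/7.280×10^5) = 5.921 km/s.
Transfer-orbit speed at r₁ (vis-viva equation): v_a = √[μ(2/r₁ − 1/a_t)] = 3.536 km/s.
First burn Δv₁ = |v_a − v₁| = 2.385 km/s.
Circular speed at r₂: v₂ = √(μ/r₂) = 12.709 km/s.
Transfer-orbit speed at r₂: v_p = √[μ(2/r₂ − 1/a_t)] = 16.292 km/s.
Second burn Δv₂ = |v₂ − v_p| = 3.583 km/s.
Δv = Δv₁ + Δv₂ = 2.385 + 3.583 = 5.968 km/s.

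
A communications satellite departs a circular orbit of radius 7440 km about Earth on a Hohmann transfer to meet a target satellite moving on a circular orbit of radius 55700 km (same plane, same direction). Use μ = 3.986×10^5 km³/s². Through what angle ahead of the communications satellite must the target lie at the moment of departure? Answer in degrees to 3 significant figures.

φ = 103°

The Hohmann ellipse has a_t = (r₁ + r₂)/2 = 31570 km.
The half-period of the transfer ellipse is t = π√(a_t³/μ) = 27912.14 s.
The target's mean motion on its circular orbit is ω₂ = √(μ/r₂³) = 4.802704×10^-5 rad/s.
Angle swept by the target during transfer: ω₂·t = 1.34054 rad = 76.81°.
Arrival is 180° from departure on the ellipse, so φ = 180° − 76.81° = 103°.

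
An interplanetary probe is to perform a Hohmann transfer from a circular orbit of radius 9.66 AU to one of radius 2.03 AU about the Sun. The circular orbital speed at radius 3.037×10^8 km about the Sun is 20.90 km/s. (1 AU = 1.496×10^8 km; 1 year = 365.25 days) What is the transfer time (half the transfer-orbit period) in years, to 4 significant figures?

t = 7.067 years

From the circular-orbit relation v² = μ/r at r = 3.037×10^8 km: μ = v²r = (20.90)² × 3.037×10^8 = 1.32659×10^11 km³/s².
In km: r₁ = 9.66 × 1.496×10^8 = 1.445136×10^9 km; r₂ = 2.03 × 1.496×10^8 = 3.03688×10^8 km.
The Hohmann ellipse has a_t = (r₁ + r₂)/2 = 8.74412×10^8 km.
Transfer time t = π√(a_t³/μ) = π√((8.74412×10^8)³ / 1.32659×10^11) = 2.2303×10^8 s.
Converting: 2.2303×10^8 s ÷ 3.15576×10^7 s/year (365.25 × 86400) = 7.067 years.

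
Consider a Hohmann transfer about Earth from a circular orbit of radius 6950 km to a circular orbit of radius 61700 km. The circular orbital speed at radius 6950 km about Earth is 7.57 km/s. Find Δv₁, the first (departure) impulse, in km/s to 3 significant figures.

From the circular-orbit relation v² = μ/r at r = 6950 km: μ = v²r = (7.57)² × 6950 = 3.98269×10^5 km³/s².
Transfer-ellipse semi-major axis a_t = (r₁ + r₂)/2 = (6950 + 61700)/2 = 34325 km.
On the circular orbit at r = 6950 km, v_c = √(μ/r) = 7.5700 km/s.
Transfer-orbit speed at the same r (vis-viva, a = a_t): v_t = √[μ(2/r − 1/a_t)] = 10.149 km/s.
Δv₁ = |v_t − v_c| = |10.149 − 7.5700| = 2.579 km/s.

Δv₁ = 2.58 km/s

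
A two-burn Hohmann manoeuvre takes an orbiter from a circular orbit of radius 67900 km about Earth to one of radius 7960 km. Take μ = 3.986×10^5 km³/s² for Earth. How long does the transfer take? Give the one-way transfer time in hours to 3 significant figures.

t = 10.2 hours

Transfer-ellipse semi-major axis a_t = (r₁ + r₂)/2 = (67900 + 7960)/2 = 37930 km.
Half the transfer-orbit period gives t = π√(a_t³/μ) = 36760 s.
Converting: 36760 s ÷ 3600 s/hour = 10.2 hours.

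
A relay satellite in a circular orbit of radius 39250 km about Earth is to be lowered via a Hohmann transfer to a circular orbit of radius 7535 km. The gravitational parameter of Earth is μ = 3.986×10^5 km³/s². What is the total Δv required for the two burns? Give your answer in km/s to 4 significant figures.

Semi-major axis of the transfer orbit: a_t = (39250 + 7535)/2 = 23392.5 km.
Circular speed at r₁: v₁ = √(μ/r₁) = √(3.986×10^5/39250) = 3.187 km/s.
Transfer-orbit speed at r₁ (v² = μ(2/r − 1/a)): v_a = √[μ(2/r₁ − 1/a_t)] = 1.809 km/s.
First burn Δv₁ = |v_a − v₁| = 1.378 km/s.
Circular speed at r₂: v₂ = √(μ/r₂) = 7.273 km/s.
Transfer-orbit speed at r₂: v_p = √[μ(2/r₂ − 1/a_t)] = 9.421 km/s.
Second burn Δv₂ = |v₂ − v_p| = 2.148 km/s.
Δv = Δv₁ + Δv₂ = 1.378 + 2.148 = 3.526 km/s.

Δv = 3.526 km/s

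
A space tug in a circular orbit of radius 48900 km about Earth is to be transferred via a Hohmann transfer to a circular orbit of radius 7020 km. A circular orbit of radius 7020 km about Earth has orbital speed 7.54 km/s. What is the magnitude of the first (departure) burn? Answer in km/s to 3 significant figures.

From the circular-orbit relation v² = μ/r at r = 7020 km: μ = v²r = (7.54)² × 7020 = 3.99098×10^5 km³/s².
Semi-major axis of the transfer orbit: a_t = (48900 + 7020)/2 = 27960 km.
On the circular orbit at r = 48900 km, v_c = √(μ/r) = 2.8568 km/s.
Transfer-orbit speed at the same r (vis-viva, a = a_t): v_t = √[μ(2/r − 1/a_t)] = 1.4315 km/s.
Δv₁ = |v_t − v_c| = |1.4315 − 2.8568| = 1.425 km/s.

Δv₁ = 1.43 km/s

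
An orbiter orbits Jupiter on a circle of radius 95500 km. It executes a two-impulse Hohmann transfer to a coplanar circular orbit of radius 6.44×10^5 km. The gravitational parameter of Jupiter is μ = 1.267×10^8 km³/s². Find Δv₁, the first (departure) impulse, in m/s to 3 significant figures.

Δv₁ = 11600 m/s

Transfer-ellipse semi-major axis a_t = (r₁ + r₂)/2 = (95500 + 6.440×10^5)/2 = 3.6975×10^5 km.
Circular speed at r = 95500 km: v_c = √(μ/r) = 36.42 km/s.
Transfer-orbit speed at the same r (vis-viva, a = a_t): v_t = √[μ(2/r − 1/a_t)] = 48.07 km/s.
Δv₁ = |v_t − v_c| = |48.07 − 36.42| = 11.65 km/s.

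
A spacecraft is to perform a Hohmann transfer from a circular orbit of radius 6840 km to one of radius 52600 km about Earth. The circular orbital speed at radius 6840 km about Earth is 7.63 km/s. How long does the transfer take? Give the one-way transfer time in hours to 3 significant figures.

From the circular-orbit relation v² = μ/r at r = 6840 km: μ = v²r = (7.63)² × 6840 = 3.98204×10^5 km³/s².
Semi-major axis of the transfer orbit: a_t = (6840 + 52600)/2 = 29720 km.
Half the transfer-orbit period gives t = π√(a_t³/μ) = 25510 s.
Converting: 25510 s ÷ 3600 s/hour = 7.09 hours.

t = 7.09 hours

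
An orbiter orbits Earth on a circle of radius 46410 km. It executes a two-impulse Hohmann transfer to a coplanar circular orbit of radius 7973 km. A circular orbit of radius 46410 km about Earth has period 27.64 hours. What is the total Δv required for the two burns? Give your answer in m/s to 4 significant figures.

From Kepler's third law T² = 4π²r³/μ at r = 46410 km, T = 27.64 hours = 27.64 × 3600 s = 99504 s: μ = 4π²r³/T² = 3.98578×10^5 km³/s².
Semi-major axis of the transfer orbit: a_t = (46410 + 7973)/2 = 27191.5 km.
Circular speed at r₁: v₁ = √(μ/r₁) = √(3.98578×10^5/46410) = 2.9306 km/s.
On the transfer ellipse at r₁, vis-viva gives v_a = √[μ(2/r₁ − 1/a_t)] = 1.5869 km/s.
First burn Δv₁ = |v_a − v₁| = 1.3437 km/s.
Circular speed at r₂: v₂ = √(μ/r₂) = 7.0704 km/s.
Transfer-orbit speed at r₂: v_p = √[μ(2/r₂ − 1/a_t)] = 9.2371 km/s.
Second burn Δv₂ = |v₂ − v_p| = 2.1667 km/s.
Total Δv = Δv₁ + Δv₂ = 3.510 km/s.

Δv = 3510 m/s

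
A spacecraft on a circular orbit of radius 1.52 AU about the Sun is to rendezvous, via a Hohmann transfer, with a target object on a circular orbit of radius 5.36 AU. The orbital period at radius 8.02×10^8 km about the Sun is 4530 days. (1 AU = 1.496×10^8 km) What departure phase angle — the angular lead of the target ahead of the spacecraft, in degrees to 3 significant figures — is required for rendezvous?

φ = 87.5°

From Kepler's third law T² = 4π²r³/μ at r = 8.02×10^8 km, T = 4530 days = 4530 × 86400 s = 3.91392×10^8 s: μ = 4π²r³/T² = 1.32941×10^11 km³/s².
In km: r₁ = 1.52 × 1.496×10^8 = 2.27392×10^8 km; r₂ = 5.36 × 1.496×10^8 = 8.01856×10^8 km.
The Hohmann ellipse has a_t = (r₁ + r₂)/2 = 5.14624×10^8 km.
The half-period of the transfer ellipse is t = π√(a_t³/μ) = 1.00590×10^8 s.
Target angular speed ω₂ = √(μ/r₂³) = 1.60578×10^-8 rad/s.
Angle swept by the target during transfer: ω₂·t = 1.61525 rad = 92.547°.
Arrival is 180° from departure on the ellipse, so φ = 180° − 92.547° = 87.5°.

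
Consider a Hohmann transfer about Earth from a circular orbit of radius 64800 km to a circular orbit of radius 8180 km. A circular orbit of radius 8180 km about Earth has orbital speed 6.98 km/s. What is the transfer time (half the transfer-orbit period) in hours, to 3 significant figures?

From the circular-orbit relation v² = μ/r at r = 8180 km: μ = v²r = (6.98)² × 8180 = 3.98533×10^5 km³/s².
Semi-major axis of the transfer orbit: a_t = (64800 + 8180)/2 = 36490 km.
Half the transfer-orbit period gives t = π√(a_t³/μ) = 34690 s.
Converting: 34690 s ÷ 3600 s/hour = 9.64 hours.

t = 9.64 hours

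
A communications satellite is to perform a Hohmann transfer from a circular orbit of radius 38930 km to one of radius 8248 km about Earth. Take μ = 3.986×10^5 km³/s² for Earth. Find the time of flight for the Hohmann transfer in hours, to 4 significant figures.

The Hohmann ellipse has a_t = (r₁ + r₂)/2 = 23589 km.
Half the transfer-orbit period gives t = π√(a_t³/μ) = 18030 s.
Converting: 18030 s ÷ 3600 s/hour = 5.008 hours.

t = 5.008 hours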